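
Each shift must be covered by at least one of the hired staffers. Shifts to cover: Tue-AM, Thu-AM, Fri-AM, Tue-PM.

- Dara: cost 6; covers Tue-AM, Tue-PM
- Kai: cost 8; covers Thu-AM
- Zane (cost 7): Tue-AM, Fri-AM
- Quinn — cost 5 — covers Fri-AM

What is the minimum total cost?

19

Choose Dara, Kai, and Quinn: together they cover Tue-AM, Thu-AM, Fri-AM, Tue-PM — every shift.
Total cost: 6 + 8 + 5 = 19.
No cover costs less than 19.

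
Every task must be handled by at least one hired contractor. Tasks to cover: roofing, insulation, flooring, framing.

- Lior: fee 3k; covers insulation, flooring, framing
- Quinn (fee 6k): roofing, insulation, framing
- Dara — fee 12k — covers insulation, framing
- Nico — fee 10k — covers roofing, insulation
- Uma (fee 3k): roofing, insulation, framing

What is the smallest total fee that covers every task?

This is an integer covering problem.
Choose Lior and Uma: together they cover roofing, insulation, flooring, framing — every task.
Total fee: 3 + 3 = 6.
No cover costs less than 6.

6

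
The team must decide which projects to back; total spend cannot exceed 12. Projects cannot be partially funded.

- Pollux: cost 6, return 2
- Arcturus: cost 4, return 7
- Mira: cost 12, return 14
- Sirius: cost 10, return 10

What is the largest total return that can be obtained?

14

Allowing fractional choices, the relaxed optimum would be about 16.3, but projects are indivisible.
Sirius: cost 10 ≤ 12, return 10.
Mira: cost 12 ≤ 12, return 14.
Best is Mira with total return 14.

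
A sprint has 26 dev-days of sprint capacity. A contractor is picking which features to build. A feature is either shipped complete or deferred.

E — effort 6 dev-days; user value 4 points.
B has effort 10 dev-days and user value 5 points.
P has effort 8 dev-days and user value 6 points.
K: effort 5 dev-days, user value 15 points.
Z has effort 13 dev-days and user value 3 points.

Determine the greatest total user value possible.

Allowing fractional choices, the relaxed optimum would be about 28.5, but features are indivisible.
B + P + K: effort 10 + 8 + 5 = 23 ≤ 26, user value 5 + 6 + 15 = 26.
E + P + K: effort 6 + 8 + 5 = 19 ≤ 26, user value 4 + 6 + 15 = 25.
E + B + K: effort 6 + 10 + 5 = 21 ≤ 26, user value 4 + 5 + 15 = 24.
Best is B, P, and K with total user value 26.

26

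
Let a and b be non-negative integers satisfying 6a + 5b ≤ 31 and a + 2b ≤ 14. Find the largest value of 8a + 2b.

40

Relaxing integrality, the LP optimum is 41.33 at (a,b) = (5.17, 0), which is not an integer point.
(a,b)=(5,0): 6·5+5·0=30≤31, 1·5+2·0=5≤14, objective 40.
(a,b)=(4,1): 6·4+5·1=29≤31, 1·4+2·1=6≤14, objective 34.
Maximum is 40 at (a,b)=(5,0).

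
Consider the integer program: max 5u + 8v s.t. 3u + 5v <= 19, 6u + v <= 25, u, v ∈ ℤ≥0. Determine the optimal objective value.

The continuous relaxation peaks at (3.93, 1.44) with value 31.19; rounding to a feasible lattice point costs some objective.
(u,v)=(3,2): 3·3+5·2=19≤19, 6·3+1·2=20≤25, objective 31.
(u,v)=(4,1): 3·4+5·1=17≤19, 6·4+1·1=25≤25, objective 28.
(u,v)=(2,2): 3·2+5·2=16≤19, 6·2+1·2=14≤25, objective 26.
(u,v)=(3,1): 3·3+5·1=14≤19, 6·3+1·1=19≤25, objective 23.
No feasible integer point exceeds 31.

31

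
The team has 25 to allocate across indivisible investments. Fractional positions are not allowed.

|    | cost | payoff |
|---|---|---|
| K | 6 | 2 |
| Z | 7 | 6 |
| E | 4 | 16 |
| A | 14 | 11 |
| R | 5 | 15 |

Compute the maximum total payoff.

42

Z + E + R: cost 7 + 4 + 5 = 16 ≤ 25, payoff 6 + 16 + 15 = 37.
K + Z + E + R: cost 6 + 7 + 4 + 5 = 22 ≤ 25, payoff 2 + 6 + 16 + 15 = 39.
E + A + R: cost 4 + 14 + 5 = 23 ≤ 25, payoff 16 + 11 + 15 = 42.
Best is E, A, and R with total payoff 42.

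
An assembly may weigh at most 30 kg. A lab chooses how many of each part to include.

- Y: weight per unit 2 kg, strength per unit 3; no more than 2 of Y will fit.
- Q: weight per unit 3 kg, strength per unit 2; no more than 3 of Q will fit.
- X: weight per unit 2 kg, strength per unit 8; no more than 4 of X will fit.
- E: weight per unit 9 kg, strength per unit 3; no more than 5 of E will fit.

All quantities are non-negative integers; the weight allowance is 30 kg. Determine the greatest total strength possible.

Take 2×Y, 3×Q, 4×X, and 1×E: weight 30 ≤ 30, strength 2·3 + 3·2 + 4·8 + 1·3 = 47.
X has the best ratio (8/2) and is taken to its limit of 4; remaining capacity is filled optimally with the others.

47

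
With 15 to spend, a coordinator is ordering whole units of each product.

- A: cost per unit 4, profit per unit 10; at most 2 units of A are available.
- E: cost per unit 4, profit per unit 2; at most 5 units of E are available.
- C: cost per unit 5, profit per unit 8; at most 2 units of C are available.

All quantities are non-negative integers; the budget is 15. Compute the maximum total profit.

2×A and 1×C: cost 13 ≤ 15, profit 2·10 + 1·8 = 28.
1×A and 2×C: cost 14 ≤ 15, profit 1·10 + 2·8 = 26.
Best is 28.

28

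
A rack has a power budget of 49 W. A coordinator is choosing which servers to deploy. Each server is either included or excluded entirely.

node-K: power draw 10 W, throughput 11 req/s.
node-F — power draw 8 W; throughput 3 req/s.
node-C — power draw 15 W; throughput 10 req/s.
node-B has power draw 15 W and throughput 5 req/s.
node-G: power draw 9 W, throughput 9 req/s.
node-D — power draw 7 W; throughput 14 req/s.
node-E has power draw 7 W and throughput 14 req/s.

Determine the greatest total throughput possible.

Allowing fractional choices, the relaxed optimum would be about 58.4, but servers are indivisible.
node-K + node-C + node-G + node-D + node-E: power draw 10 + 15 + 9 + 7 + 7 = 48 ≤ 49, throughput 11 + 10 + 9 + 14 + 14 = 58.
node-K + node-B + node-G + node-D + node-E: power draw 10 + 15 + 9 + 7 + 7 = 48 ≤ 49, throughput 11 + 5 + 9 + 14 + 14 = 53.
Best is node-K, node-C, node-G, node-D, and node-E with total throughput 58.

58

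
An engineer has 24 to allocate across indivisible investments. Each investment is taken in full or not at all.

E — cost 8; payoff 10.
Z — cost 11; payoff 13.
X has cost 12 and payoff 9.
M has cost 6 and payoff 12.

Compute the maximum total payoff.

25

Allowing fractional choices, the relaxed optimum would be about 33.8, but investments are indivisible.
E + Z: cost 8 + 11 = 19 ≤ 24, payoff 10 + 13 = 23.
E + M: cost 8 + 6 = 14 ≤ 24, payoff 10 + 12 = 22.
Z + M: cost 11 + 6 = 17 ≤ 24, payoff 13 + 12 = 25.
Best is Z and M with total payoff 25.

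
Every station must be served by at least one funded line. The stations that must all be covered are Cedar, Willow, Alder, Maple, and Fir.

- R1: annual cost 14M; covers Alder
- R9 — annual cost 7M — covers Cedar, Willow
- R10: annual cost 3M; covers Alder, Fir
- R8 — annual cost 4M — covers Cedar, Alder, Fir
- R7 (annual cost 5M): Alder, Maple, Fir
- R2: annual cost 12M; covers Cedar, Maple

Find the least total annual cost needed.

Choose R9 and R7: together they cover Cedar, Willow, Alder, Maple, Fir — every station.
Total annual cost: 7 + 5 = 12.

12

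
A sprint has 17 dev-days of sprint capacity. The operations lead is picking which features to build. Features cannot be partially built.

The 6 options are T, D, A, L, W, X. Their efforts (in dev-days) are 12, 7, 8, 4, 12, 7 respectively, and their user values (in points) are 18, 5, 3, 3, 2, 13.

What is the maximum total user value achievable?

Allowing fractional choices, the relaxed optimum would be about 28.0, but features are indivisible.
D + X: effort 7 + 7 = 14 ≤ 17, user value 5 + 13 = 18.
T + L: effort 12 + 4 = 16 ≤ 17, user value 18 + 3 = 21.
T: effort 12 ≤ 17, user value 18.
Best is T and L with total user value 21.

21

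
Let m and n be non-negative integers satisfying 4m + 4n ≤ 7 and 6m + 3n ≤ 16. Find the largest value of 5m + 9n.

9

The continuous relaxation peaks at (0, 1.75) with value 15.75; rounding to a feasible lattice point costs some objective.
(m,n)=(0,1) is feasible, giving 9.
(m,n)=(1,0) is feasible, giving 5.
Maximum is 9 at (m,n)=(0,1).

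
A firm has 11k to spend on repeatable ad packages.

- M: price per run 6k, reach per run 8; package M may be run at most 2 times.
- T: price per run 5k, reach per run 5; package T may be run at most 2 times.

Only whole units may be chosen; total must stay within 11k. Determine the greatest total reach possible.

1×M and 1×T: price 11 ≤ 11, reach 1·8 + 1·5 = 13.
2×T: price 10 ≤ 11, reach 2·5 = 10.
Best is 13.

13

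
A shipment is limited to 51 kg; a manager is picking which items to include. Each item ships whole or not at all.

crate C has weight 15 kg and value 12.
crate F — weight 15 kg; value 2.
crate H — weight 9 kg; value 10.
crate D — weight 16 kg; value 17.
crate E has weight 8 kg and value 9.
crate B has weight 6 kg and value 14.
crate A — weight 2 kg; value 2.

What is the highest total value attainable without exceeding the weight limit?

55

Allowing fractional choices, the relaxed optimum would be about 60.0, but items are indivisible.
crate C + crate H + crate D + crate B: weight 15 + 9 + 16 + 6 = 46 ≤ 51, value 12 + 10 + 17 + 14 = 53.
crate C + crate H + crate D + crate B + crate A: weight 15 + 9 + 16 + 6 + 2 = 48 ≤ 51, value 12 + 10 + 17 + 14 + 2 = 55.
crate C + crate D + crate E + crate B + crate A: weight 15 + 16 + 8 + 6 + 2 = 47 ≤ 51, value 12 + 17 + 9 + 14 + 2 = 54.
Best is crate C, crate H, crate D, crate B, and crate A with total value 55.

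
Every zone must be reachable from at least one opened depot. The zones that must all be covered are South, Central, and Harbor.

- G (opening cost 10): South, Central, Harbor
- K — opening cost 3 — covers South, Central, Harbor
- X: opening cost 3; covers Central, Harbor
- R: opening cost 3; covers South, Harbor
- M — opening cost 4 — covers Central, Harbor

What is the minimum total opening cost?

3

K alone covers South, Central, Harbor — every zone.
Total opening cost: 3.
No cover costs less than 3.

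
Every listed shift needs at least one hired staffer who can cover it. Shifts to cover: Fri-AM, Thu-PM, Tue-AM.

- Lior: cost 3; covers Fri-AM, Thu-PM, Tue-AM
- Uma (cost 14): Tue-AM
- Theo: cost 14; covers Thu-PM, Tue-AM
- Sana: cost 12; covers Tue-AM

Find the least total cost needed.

3

Lior alone covers Fri-AM, Thu-PM, Tue-AM — every shift.
Total cost: 3.
No cover costs less than 3.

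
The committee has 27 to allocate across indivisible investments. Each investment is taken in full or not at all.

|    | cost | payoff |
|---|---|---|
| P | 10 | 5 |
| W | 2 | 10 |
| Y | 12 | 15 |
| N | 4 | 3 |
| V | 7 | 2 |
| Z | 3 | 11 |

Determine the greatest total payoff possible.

This is an integer program with binary decision variables.
Take P, W, Y, and Z: cost 10 + 2 + 12 + 3 = 27 ≤ 27, payoff 5 + 10 + 15 + 11 = 41.
No other feasible combination does better.

41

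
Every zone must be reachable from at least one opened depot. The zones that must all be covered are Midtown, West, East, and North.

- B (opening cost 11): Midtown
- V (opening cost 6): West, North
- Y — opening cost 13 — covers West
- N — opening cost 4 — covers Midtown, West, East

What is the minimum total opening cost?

10

This is an integer covering problem.
Choose V and N: together they cover Midtown, West, East, North — every zone.
Total opening cost: 6 + 4 = 10.
No cover costs less than 10.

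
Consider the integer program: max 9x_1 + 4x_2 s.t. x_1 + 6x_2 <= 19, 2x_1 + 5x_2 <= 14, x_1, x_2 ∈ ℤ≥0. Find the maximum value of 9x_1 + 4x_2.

63

(x_1,x_2)=(7,0): 1·7+6·0=7≤19, 2·7+5·0=14≤14, objective 63.
(x_1,x_2)=(6,0): 1·6+6·0=6≤19, 2·6+5·0=12≤14, objective 54.
Maximum is 63 at (x_1,x_2)=(7,0).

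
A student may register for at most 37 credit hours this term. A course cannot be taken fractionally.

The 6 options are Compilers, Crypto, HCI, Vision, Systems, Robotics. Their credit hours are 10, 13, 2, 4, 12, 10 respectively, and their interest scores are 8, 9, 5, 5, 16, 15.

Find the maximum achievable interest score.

Allowing fractional choices, the relaxed optimum would be about 48.2, but courses are indivisible.
Compilers + HCI + Systems + Robotics: credit hours 10 + 2 + 12 + 10 = 34 ≤ 37, interest score 8 + 5 + 16 + 15 = 44.
Compilers + Vision + Systems + Robotics: credit hours 10 + 4 + 12 + 10 = 36 ≤ 37, interest score 8 + 5 + 16 + 15 = 44.
Crypto + HCI + Systems + Robotics: credit hours 13 + 2 + 12 + 10 = 37 ≤ 37, interest score 9 + 5 + 16 + 15 = 45.
Best is Crypto, HCI, Systems, and Robotics with total interest score 45.

45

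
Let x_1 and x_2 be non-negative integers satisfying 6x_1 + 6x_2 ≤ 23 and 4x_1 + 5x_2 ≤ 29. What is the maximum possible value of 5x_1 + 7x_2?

21

Relaxing integrality, the LP optimum is 26.83 at (x_1,x_2) = (0, 3.83), which is not an integer point.
(x_1,x_2)=(0,3): 6·0+6·3=18≤23, 4·0+5·3=15≤29, objective 21.
(x_1,x_2)=(1,2): 6·1+6·2=18≤23, 4·1+5·2=14≤29, objective 19.
(x_1,x_2)=(0,2): 6·0+6·2=12≤23, 4·0+5·2=10≤29, objective 14.
No feasible integer point exceeds 21.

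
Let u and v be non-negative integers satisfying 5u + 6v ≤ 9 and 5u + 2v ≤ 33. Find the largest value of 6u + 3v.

6

(u,v)=(1,0): 5·1+6·0=5≤9, 5·1+2·0=5≤33, objective 6.
(u,v)=(0,1): 5·0+6·1=6≤9, 5·0+2·1=2≤33, objective 3.
(u,v)=(0,0): 5·0+6·0=0≤9, 5·0+2·0=0≤33, objective 0.
The best lattice point is (1,0), giving 6.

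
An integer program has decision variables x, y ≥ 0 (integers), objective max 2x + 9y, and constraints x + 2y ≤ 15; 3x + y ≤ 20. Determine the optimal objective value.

Relaxing integrality, the LP optimum is 67.50 at (x,y) = (0, 7.5), which is not an integer point.
(x,y)=(1,7) is feasible, giving 65.
(x,y)=(0,7) is feasible, giving 63.
(x,y)=(2,6) is feasible, giving 58.
(x,y)=(1,6) is feasible, giving 56.
Maximum is 65 at (x,y)=(1,7).

65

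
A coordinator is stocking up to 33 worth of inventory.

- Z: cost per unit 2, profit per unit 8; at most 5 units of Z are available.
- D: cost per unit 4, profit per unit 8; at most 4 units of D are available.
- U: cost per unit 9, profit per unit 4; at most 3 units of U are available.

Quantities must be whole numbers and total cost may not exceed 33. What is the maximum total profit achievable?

This is a bounded integer knapsack.
4×Z, 4×D, and 1×U: cost 33 ≤ 33, profit 4·8 + 4·8 + 1·4 = 68.
5×Z and 4×D: cost 26 ≤ 33, profit 5·8 + 4·8 = 72.
Best is 72.

72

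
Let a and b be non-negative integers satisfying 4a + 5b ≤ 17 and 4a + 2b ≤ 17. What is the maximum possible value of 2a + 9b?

(a,b)=(0,3): 4·0+5·3=15≤17, 4·0+2·3=6≤17, objective 27.
(a,b)=(1,2): 4·1+5·2=14≤17, 4·1+2·2=8≤17, objective 20.
The best lattice point is (0,3), giving 27.

27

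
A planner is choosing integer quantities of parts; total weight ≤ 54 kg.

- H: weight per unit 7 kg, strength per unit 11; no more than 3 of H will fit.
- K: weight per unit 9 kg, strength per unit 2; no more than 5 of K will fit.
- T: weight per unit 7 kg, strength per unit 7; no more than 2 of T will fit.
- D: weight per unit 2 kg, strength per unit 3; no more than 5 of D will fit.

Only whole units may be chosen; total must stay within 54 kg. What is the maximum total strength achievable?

H has the best ratio (11/7); taking only H gives at most 3×11 = 33 (stopped by the supply cap of 3).
Mixing does better — 3×H, 1×K, 2×T, and 5×D: weight 54 ≤ 54, strength 3·11 + 1·2 + 2·7 + 5·3 = 64.

64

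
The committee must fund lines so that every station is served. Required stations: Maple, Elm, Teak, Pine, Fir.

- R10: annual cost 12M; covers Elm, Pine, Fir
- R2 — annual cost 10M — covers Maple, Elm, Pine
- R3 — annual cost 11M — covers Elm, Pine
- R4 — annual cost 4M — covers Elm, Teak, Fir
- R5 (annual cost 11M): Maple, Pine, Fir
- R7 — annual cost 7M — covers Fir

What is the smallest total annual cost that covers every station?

14

Choose R2 and R4: together they cover Maple, Elm, Teak, Pine, Fir — every station.
Total annual cost: 10 + 4 = 14.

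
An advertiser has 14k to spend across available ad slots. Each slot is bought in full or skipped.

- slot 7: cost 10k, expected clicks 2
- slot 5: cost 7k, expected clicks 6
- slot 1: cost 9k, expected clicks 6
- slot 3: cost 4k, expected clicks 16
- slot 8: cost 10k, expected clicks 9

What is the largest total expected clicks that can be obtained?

25

This is a 0-1 knapsack instance.
slot 3 + slot 8: cost 4 + 10 = 14 ≤ 14, expected clicks 16 + 9 = 25.
slot 5 + slot 3: cost 7 + 4 = 11 ≤ 14, expected clicks 6 + 16 = 22.
Best is slot 3 and slot 8 with total expected clicks 25.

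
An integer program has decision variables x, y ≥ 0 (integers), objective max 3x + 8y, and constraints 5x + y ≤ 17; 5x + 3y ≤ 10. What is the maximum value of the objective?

The continuous relaxation peaks at (0, 3.33) with value 26.67; rounding to a feasible lattice point costs some objective.
(x,y)=(0,3): 5·0+1·3=3≤17, 5·0+3·3=9≤10, objective 24.
(x,y)=(0,2): 5·0+1·2=2≤17, 5·0+3·2=6≤10, objective 16.
The best lattice point is (0,3), giving 24.

24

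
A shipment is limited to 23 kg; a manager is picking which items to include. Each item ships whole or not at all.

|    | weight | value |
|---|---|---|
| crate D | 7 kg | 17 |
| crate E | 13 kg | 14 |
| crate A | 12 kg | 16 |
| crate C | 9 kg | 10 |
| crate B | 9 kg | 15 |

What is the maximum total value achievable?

33

crate D + crate B: weight 7 + 9 = 16 ≤ 23, value 17 + 15 = 32.
crate D + crate E: weight 7 + 13 = 20 ≤ 23, value 17 + 14 = 31.
crate D + crate A: weight 7 + 12 = 19 ≤ 23, value 17 + 16 = 33.
Best is crate D and crate A with total value 33.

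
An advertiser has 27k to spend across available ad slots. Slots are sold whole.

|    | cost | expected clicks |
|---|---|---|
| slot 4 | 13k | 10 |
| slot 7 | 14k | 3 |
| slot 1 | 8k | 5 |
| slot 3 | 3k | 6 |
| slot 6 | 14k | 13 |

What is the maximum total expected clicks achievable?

24

Allowing fractional choices, the relaxed optimum would be about 26.7, but ad slots are indivisible.
slot 1 + slot 3 + slot 6: cost 8 + 3 + 14 = 25 ≤ 27, expected clicks 5 + 6 + 13 = 24.
slot 4 + slot 6: cost 13 + 14 = 27 ≤ 27, expected clicks 10 + 13 = 23.
slot 4 + slot 1 + slot 3: cost 13 + 8 + 3 = 24 ≤ 27, expected clicks 10 + 5 + 6 = 21.
Best is slot 1, slot 3, and slot 6 with total expected clicks 24.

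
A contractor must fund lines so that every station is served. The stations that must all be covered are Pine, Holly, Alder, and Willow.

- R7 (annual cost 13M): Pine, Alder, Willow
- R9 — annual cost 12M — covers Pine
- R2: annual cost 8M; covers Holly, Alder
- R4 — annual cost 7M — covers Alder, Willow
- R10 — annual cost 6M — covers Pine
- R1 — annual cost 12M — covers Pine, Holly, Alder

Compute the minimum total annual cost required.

The greedy cost-per-new-station heuristic would pick R4, R10, and R2 for 21, but a cheaper cover exists.
Choose R4 and R1: together they cover Pine, Holly, Alder, Willow — every station.
Total annual cost: 7 + 12 = 19.
No cover costs less than 19.

19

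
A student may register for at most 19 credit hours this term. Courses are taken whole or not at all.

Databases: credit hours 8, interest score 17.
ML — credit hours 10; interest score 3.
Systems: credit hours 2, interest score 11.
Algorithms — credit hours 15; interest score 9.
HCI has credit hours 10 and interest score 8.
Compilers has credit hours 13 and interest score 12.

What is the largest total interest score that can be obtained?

28

Databases + Systems: credit hours 8 + 2 = 10 ≤ 19, interest score 17 + 11 = 28.
Databases + HCI: credit hours 8 + 10 = 18 ≤ 19, interest score 17 + 8 = 25.
Systems + Compilers: credit hours 2 + 13 = 15 ≤ 19, interest score 11 + 12 = 23.
Best is Databases and Systems with total interest score 28.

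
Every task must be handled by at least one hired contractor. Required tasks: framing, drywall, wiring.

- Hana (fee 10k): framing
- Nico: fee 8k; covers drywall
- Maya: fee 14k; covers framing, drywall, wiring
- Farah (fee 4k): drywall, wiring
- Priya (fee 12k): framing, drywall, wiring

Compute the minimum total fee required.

12

The greedy cost-per-new-task heuristic would pick Farah and Hana for 14, but a cheaper cover exists.
Priya alone covers framing, drywall, wiring — every task.
Total fee: 12.
No cover costs less than 12.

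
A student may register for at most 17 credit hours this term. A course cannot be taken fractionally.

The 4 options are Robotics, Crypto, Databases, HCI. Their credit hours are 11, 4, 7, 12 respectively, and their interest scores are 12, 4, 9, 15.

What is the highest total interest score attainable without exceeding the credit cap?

Treat it as a binary knapsack problem.
Take Crypto and HCI: credit hours 4 + 12 = 16 ≤ 17, interest score 4 + 15 = 19.
No other feasible combination does better.

19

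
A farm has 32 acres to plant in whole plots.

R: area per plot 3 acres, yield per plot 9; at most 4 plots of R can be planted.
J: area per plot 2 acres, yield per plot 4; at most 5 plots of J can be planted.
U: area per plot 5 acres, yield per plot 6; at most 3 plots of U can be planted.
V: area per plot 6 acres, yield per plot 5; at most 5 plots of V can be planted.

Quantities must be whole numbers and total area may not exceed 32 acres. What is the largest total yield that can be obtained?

68

This is a bounded integer knapsack.
R has the best ratio (9/3); taking only R gives at most 4×9 = 36 (stopped by the supply cap of 4).
Mixing does better — 4×R, 5×J, and 2×U: area 32 ≤ 32, yield 4·9 + 5·4 + 2·6 = 68.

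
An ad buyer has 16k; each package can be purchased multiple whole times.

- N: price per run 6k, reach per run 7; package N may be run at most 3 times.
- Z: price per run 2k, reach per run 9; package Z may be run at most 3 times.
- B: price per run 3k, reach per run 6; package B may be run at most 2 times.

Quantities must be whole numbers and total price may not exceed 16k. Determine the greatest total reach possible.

40

This is a bounded integer knapsack.
Take 1×N, 3×Z, and 1×B: price 15 ≤ 16, reach 1·7 + 3·9 + 1·6 = 40.
Z has the best ratio (9/2) and is taken to its limit of 3; remaining capacity is filled optimally with the others.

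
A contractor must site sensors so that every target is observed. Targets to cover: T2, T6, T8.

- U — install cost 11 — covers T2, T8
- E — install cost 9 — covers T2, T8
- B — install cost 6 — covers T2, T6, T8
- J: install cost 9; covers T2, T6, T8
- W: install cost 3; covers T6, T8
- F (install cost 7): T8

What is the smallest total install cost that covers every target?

The greedy cost-per-new-target heuristic would pick W and B for 9, but a cheaper cover exists.
B alone covers T2, T6, T8 — every target.
Total install cost: 6.
No cover costs less than 6.

6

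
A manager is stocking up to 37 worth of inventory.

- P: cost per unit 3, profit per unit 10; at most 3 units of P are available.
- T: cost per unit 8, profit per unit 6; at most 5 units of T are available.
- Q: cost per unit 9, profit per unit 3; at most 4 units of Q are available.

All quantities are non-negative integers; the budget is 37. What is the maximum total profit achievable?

3×P and 3×T: cost 33 ≤ 37, profit 3·10 + 3·6 = 48.
3×P, 2×T, and 1×Q: cost 34 ≤ 37, profit 3·10 + 2·6 + 1·3 = 45.
Best is 48.

48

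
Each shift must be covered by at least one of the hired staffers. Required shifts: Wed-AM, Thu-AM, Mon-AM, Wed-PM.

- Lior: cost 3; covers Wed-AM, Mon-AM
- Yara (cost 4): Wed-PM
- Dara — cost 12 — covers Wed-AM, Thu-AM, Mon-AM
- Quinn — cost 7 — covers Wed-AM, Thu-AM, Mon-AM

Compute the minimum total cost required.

This is a weighted set-cover instance.
The greedy cost-per-new-shift heuristic would pick Lior, Yara, and Quinn for 14, but a cheaper cover exists.
Choose Yara and Quinn: together they cover Wed-AM, Thu-AM, Mon-AM, Wed-PM — every shift.
Total cost: 4 + 7 = 11.
No cover costs less than 11.

11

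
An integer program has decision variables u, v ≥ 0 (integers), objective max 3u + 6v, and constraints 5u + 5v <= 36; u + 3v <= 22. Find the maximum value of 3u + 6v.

(u,v)=(0,7): 5·0+5·7=35≤36, 1·0+3·7=21≤22, objective 42.
(u,v)=(1,6): 5·1+5·6=35≤36, 1·1+3·6=19≤22, objective 39.
(u,v)=(0,6): 5·0+5·6=30≤36, 1·0+3·6=18≤22, objective 36.
Maximum is 42 at (u,v)=(0,7).

42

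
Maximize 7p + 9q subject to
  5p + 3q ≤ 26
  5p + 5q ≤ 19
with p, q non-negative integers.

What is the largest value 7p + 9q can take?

27

The continuous relaxation peaks at (0, 3.8) with value 34.20; rounding to a feasible lattice point costs some objective.
(p,q)=(0,3): 5·0+3·3=9≤26, 5·0+5·3=15≤19, objective 27.
(p,q)=(1,2): 5·1+3·2=11≤26, 5·1+5·2=15≤19, objective 25.
No feasible integer point exceeds 27.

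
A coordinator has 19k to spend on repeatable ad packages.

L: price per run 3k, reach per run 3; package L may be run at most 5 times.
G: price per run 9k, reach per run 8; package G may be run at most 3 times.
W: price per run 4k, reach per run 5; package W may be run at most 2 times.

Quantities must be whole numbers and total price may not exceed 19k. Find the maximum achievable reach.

20

This is a bounded integer knapsack.
Take 5×L and 1×W: price 19 ≤ 19, reach 5·3 + 1·5 = 20.
No other integer combination yields more.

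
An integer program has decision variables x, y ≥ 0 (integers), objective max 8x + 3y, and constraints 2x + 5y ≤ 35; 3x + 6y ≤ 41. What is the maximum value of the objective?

(x,y)=(13,0) is feasible, giving 104.
(x,y)=(12,0) is feasible, giving 96.
Maximum is 104 at (x,y)=(13,0).

104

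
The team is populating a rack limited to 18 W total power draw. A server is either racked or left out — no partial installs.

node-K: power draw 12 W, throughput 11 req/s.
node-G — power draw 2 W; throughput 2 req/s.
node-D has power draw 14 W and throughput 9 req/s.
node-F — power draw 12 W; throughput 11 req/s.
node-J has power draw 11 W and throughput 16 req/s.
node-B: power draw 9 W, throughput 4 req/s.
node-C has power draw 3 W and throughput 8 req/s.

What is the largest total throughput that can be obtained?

26

node-K + node-G + node-C: power draw 12 + 2 + 3 = 17 ≤ 18, throughput 11 + 2 + 8 = 21.
node-G + node-J + node-C: power draw 2 + 11 + 3 = 16 ≤ 18, throughput 2 + 16 + 8 = 26.
node-J + node-C: power draw 11 + 3 = 14 ≤ 18, throughput 16 + 8 = 24.
Best is node-G, node-J, and node-C with total throughput 26.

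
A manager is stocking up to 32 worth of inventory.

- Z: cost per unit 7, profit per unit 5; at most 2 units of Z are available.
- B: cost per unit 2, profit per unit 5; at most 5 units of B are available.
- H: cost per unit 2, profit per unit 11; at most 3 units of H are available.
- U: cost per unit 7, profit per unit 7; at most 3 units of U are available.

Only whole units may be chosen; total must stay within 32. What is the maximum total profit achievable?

H has the best ratio (11/2); taking only H gives at most 3×11 = 33 (stopped by the supply cap of 3).
Mixing does better — 5×B, 3×H, and 2×U: cost 30 ≤ 32, profit 5·5 + 3·11 + 2·7 = 72.

72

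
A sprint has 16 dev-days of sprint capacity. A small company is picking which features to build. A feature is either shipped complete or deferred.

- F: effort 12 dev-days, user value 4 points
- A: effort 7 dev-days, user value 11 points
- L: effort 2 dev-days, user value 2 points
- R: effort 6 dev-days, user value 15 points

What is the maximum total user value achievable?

A + L + R: effort 7 + 2 + 6 = 15 ≤ 16, user value 11 + 2 + 15 = 28.
A + R: effort 7 + 6 = 13 ≤ 16, user value 11 + 15 = 26.
L + R: effort 2 + 6 = 8 ≤ 16, user value 2 + 15 = 17.
Best is A, L, and R with total user value 28.

28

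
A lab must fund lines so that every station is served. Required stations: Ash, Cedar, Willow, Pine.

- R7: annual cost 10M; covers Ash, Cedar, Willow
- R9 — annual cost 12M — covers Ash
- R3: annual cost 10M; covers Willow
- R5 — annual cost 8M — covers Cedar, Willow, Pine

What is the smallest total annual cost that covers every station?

Choose R7 and R5: together they cover Ash, Cedar, Willow, Pine — every station.
Total annual cost: 10 + 8 = 18.
No cover costs less than 18.

18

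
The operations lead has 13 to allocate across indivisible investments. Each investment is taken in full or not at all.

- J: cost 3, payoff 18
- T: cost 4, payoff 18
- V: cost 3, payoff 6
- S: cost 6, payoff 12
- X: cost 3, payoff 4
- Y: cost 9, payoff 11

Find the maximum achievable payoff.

48

Treat it as a binary knapsack problem.
J + T + V: cost 3 + 4 + 3 = 10 ≤ 13, payoff 18 + 18 + 6 = 42.
J + T + S: cost 3 + 4 + 6 = 13 ≤ 13, payoff 18 + 18 + 12 = 48.
J + T + V + X: cost 3 + 4 + 3 + 3 = 13 ≤ 13, payoff 18 + 18 + 6 + 4 = 46.
Best is J, T, and S with total payoff 48.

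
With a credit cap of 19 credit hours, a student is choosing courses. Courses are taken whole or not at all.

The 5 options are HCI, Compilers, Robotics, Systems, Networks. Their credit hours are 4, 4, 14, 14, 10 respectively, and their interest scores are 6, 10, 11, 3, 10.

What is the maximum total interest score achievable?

This is an integer program with binary decision variables.
Allowing fractional choices, the relaxed optimum would be about 26.8, but courses are indivisible.
Compilers + Robotics: credit hours 4 + 14 = 18 ≤ 19, interest score 10 + 11 = 21.
HCI + Compilers + Networks: credit hours 4 + 4 + 10 = 18 ≤ 19, interest score 6 + 10 + 10 = 26.
Best is HCI, Compilers, and Networks with total interest score 26.

26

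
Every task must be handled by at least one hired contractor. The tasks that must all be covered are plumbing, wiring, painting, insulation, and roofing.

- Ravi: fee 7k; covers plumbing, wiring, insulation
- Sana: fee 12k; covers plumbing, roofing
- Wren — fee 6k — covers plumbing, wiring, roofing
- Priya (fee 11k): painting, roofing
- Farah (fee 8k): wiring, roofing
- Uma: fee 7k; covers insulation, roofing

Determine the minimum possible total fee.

18

The greedy cost-per-new-task heuristic would pick Wren, Ravi, and Priya for 24, but a cheaper cover exists.
Choose Ravi and Priya: together they cover plumbing, wiring, painting, insulation, roofing — every task.
Total fee: 7 + 11 = 18.
No cover costs less than 18.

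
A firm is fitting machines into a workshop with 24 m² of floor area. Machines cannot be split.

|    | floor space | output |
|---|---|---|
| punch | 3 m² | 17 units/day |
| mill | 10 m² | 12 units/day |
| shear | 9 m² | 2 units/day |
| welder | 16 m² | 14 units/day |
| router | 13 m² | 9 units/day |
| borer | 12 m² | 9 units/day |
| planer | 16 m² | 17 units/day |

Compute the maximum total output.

34

This is a 0-1 knapsack instance.
Allowing fractional choices, the relaxed optimum would be about 40.7, but machines are indivisible.
punch + planer: floor space 3 + 16 = 19 ≤ 24, output 17 + 17 = 34.
punch + welder: floor space 3 + 16 = 19 ≤ 24, output 17 + 14 = 31.
Best is punch and planer with total output 34.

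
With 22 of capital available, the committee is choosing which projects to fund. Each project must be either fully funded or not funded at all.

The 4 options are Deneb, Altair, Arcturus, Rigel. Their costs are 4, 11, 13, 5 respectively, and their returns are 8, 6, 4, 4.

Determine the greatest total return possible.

Take Deneb, Altair, and Rigel: cost 4 + 11 + 5 = 20 ≤ 22, return 8 + 6 + 4 = 18.
No other feasible combination does better.

18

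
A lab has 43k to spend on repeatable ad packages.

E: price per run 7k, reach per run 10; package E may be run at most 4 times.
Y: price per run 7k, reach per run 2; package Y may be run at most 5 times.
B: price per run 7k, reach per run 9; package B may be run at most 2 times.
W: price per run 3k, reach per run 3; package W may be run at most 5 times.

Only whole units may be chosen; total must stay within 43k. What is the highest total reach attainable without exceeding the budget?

Take 4×E and 2×B: price 42 ≤ 43, reach 4·10 + 2·9 = 58.
E has the best ratio (10/7) and is taken to its limit of 4; remaining capacity is filled optimally with the others.

58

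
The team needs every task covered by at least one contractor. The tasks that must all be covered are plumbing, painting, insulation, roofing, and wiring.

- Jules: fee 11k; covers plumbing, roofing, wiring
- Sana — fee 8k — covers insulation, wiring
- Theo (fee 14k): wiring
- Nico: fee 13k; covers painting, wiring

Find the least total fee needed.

Choose Jules, Sana, and Nico: together they cover plumbing, painting, insulation, roofing, wiring — every task.
Total fee: 11 + 8 + 13 = 32.
No cover costs less than 32.

32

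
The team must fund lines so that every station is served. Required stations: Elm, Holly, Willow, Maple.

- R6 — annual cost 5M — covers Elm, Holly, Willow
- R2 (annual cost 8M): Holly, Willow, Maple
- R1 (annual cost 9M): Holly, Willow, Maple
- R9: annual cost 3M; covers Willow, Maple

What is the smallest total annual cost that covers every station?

Choose R6 and R9: together they cover Elm, Holly, Willow, Maple — every station.
Total annual cost: 5 + 3 = 8.
No cover costs less than 8.

8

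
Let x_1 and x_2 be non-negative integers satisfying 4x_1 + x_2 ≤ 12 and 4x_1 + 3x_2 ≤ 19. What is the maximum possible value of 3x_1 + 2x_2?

Relaxing integrality, the LP optimum is 13.38 at (x_1,x_2) = (2.12, 3.5), which is not an integer point.
(x_1,x_2)=(1,5): 4·1+1·5=9≤12, 4·1+3·5=19≤19, objective 13.
(x_1,x_2)=(0,6): 4·0+1·6=6≤12, 4·0+3·6=18≤19, objective 12.
(x_1,x_2)=(2,3): 4·2+1·3=11≤12, 4·2+3·3=17≤19, objective 12.
(x_1,x_2)=(1,4): 4·1+1·4=8≤12, 4·1+3·4=16≤19, objective 11.
The best lattice point is (1,5), giving 13.

13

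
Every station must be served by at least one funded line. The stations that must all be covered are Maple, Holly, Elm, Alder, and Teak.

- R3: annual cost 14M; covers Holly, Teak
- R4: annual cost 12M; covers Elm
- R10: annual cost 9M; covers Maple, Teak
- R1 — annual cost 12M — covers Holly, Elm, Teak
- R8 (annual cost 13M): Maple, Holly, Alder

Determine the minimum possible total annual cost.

This is an integer covering problem.
Choose R1 and R8: together they cover Maple, Holly, Elm, Alder, Teak — every station.
Total annual cost: 12 + 13 = 25.
No cover costs less than 25.

25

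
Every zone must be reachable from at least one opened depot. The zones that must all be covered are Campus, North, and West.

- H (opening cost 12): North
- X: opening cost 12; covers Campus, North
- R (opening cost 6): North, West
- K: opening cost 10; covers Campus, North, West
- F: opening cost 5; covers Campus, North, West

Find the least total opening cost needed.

5

F alone covers Campus, North, West — every zone.
Total opening cost: 5.
No cover costs less than 5.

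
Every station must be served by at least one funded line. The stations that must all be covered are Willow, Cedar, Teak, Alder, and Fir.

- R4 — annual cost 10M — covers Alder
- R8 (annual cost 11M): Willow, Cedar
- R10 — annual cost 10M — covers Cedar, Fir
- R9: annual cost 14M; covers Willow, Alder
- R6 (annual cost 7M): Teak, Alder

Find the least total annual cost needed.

Choose R8, R10, and R6: together they cover Willow, Cedar, Teak, Alder, Fir — every station.
Total annual cost: 11 + 10 + 7 = 28.
No cover costs less than 28.

28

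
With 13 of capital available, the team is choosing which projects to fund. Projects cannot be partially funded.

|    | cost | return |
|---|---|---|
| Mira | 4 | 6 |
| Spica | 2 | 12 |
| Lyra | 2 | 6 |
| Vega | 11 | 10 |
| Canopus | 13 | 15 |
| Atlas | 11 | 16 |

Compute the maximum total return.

Take Spica and Atlas: cost 2 + 11 = 13 ≤ 13, return 12 + 16 = 28.
No other feasible combination does better.

28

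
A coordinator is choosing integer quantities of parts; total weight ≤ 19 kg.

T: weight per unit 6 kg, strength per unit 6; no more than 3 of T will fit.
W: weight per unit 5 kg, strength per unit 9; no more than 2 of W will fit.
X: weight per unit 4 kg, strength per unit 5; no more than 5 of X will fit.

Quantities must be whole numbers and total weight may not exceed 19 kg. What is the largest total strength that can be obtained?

28

Take 2×W and 2×X: weight 18 ≤ 19, strength 2·9 + 2·5 = 28.
W has the best ratio (9/5) and is taken to its limit of 2; remaining capacity is filled optimally with the others.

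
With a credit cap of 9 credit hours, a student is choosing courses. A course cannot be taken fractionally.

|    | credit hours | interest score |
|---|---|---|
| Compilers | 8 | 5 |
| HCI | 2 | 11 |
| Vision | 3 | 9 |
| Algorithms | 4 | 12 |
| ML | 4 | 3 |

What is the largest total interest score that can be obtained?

Treat it as a binary knapsack problem.
HCI + Vision + ML: credit hours 2 + 3 + 4 = 9 ≤ 9, interest score 11 + 9 + 3 = 23.
HCI + Algorithms: credit hours 2 + 4 = 6 ≤ 9, interest score 11 + 12 = 23.
HCI + Vision + Algorithms: credit hours 2 + 3 + 4 = 9 ≤ 9, interest score 11 + 9 + 12 = 32.
Best is HCI, Vision, and Algorithms with total interest score 32.

32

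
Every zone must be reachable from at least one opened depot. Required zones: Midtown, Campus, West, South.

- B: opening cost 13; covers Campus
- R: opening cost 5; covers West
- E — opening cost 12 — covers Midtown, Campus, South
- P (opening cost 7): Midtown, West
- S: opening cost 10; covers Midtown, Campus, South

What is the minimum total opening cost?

15

Choose R and S: together they cover Midtown, Campus, West, South — every zone.
Total opening cost: 5 + 10 = 15.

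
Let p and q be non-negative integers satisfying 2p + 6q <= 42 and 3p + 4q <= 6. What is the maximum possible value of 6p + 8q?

(p,q)=(2,0): 2·2+6·0=4≤42, 3·2+4·0=6≤6, objective 12.
(p,q)=(1,0): 2·1+6·0=2≤42, 3·1+4·0=3≤6, objective 6.
No feasible integer point exceeds 12.

12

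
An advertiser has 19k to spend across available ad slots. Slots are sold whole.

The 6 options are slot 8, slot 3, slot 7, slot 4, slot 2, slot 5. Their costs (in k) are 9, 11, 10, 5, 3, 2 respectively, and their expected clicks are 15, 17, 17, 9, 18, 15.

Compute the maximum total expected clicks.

slot 8 + slot 4 + slot 2 + slot 5: cost 9 + 5 + 3 + 2 = 19 ≤ 19, expected clicks 15 + 9 + 18 + 15 = 57.
slot 7 + slot 2 + slot 5: cost 10 + 3 + 2 = 15 ≤ 19, expected clicks 17 + 18 + 15 = 50.
Best is slot 8, slot 4, slot 2, and slot 5 with total expected clicks 57.

57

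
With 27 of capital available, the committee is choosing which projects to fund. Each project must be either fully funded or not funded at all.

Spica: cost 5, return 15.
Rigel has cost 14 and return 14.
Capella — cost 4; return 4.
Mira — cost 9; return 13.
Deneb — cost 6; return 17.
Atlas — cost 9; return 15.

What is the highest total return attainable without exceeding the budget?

51

Treat it as a binary knapsack problem.
Spica + Deneb + Atlas: cost 5 + 6 + 9 = 20 ≤ 27, return 15 + 17 + 15 = 47.
Spica + Capella + Mira + Deneb: cost 5 + 4 + 9 + 6 = 24 ≤ 27, return 15 + 4 + 13 + 17 = 49.
Spica + Capella + Deneb + Atlas: cost 5 + 4 + 6 + 9 = 24 ≤ 27, return 15 + 4 + 17 + 15 = 51.
Best is Spica, Capella, Deneb, and Atlas with total return 51.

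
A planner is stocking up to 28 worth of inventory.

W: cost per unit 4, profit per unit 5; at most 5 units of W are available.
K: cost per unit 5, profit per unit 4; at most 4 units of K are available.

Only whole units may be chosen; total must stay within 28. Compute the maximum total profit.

29

W has the best ratio (5/4); taking only W gives at most 5×5 = 25 (stopped by the supply cap of 5).
Mixing does better — 5×W and 1×K: cost 25 ≤ 28, profit 5·5 + 1·4 = 29.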